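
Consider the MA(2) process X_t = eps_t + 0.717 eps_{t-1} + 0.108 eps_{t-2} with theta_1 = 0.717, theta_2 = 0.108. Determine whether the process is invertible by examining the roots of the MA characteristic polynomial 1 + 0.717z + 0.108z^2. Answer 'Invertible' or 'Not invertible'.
\text{Invertible}

The MA(q) characteristic polynomial is P(z) = 1 + 0.717z + 0.108z^2.
Invertibility requires all roots to lie outside the unit circle, i.e. |z| > 1 for every root.
Set 1 + (0.717) z + (0.108) z^2 = 0, i.e. a z^2 + b z + c = 0 with a = 0.108, b = 0.717, c = 1.
Discriminant D = b^2 - 4ac = (0.717)^2 - 4*(0.108)*1 = 0.514089 - (0.432) = 0.082089.
D >= 0, so the roots are real: z = (-b +/- sqrt(D)) / (2a) = (-0.717 +/- 0.286512) / (0.216).
  z_1 = (-0.717 + 0.286512) / (0.216) = -1.993,   |z_1| = 1.993.
  z_2 = (-0.717 - 0.286512) / (0.216) = -4.6459,   |z_2| = 4.6459.
Moduli of all roots: 1.9930, 4.6459.
All moduli strictly greater than 1? Yes.
Verdict: Invertible.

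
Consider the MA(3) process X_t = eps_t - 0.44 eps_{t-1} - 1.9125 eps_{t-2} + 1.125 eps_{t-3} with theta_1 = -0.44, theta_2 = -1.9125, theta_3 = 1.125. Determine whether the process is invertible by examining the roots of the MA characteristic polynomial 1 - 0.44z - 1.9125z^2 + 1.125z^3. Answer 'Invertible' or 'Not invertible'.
\text{Not invertible}

The MA(q) characteristic polynomial is P(z) = 1 - 0.44z - 1.9125z^2 + 1.125z^3.
Invertibility requires all roots to lie outside the unit circle, i.e. |z| > 1 for every root.
Degree 3: look for a simple real root z0 first, then factor out (1 - z/z0) and solve the remaining quadratic.
Testing z0 = 0.8: P(0.8) = 1 + (-0.44)(0.8) + (-1.9125)(0.8)^2 + (1.125)(0.8)^3
  = 1 + (-0.352) + (-1.224) + (0.576) = 0.  So z_0 = 0.8 is a root, |z_0| = 0.8.
Divide out the factor (1 - 1.25 z) = (1 - z/z0) (since 1/z0 = 1.25):
  P(z) = (1 - 1.25 z)(1 + (0.81) z + (-0.9) z^2)
  [check: z-coef 0.81 - (1.25) = -0.44; z^2-coef -0.9 - (1.25)(0.81) = -1.9125; z^3-coef -(1.25)(-0.9) = 1.125.]
Remaining roots from the quadratic factor 1 + (0.81) z + (-0.9) z^2:
  Set 1 + (0.81) z + (-0.9) z^2 = 0, i.e. a z^2 + b z + c = 0 with a = -0.9, b = 0.81, c = 1.
  Discriminant D = b^2 - 4ac = (0.81)^2 - 4*(-0.9)*1 = 0.6561 - (-3.6) = 4.2561.
  D >= 0, so the roots are real: z = (-b +/- sqrt(D)) / (2a) = (-0.81 +/- 2.063032) / (-1.8).
    z_1 = (-0.81 + 2.063032) / (-1.8) = -0.6961,   |z_1| = 0.6961.
    z_2 = (-0.81 - 2.063032) / (-1.8) = 1.5961,   |z_2| = 1.5961.
Moduli of all roots: 0.8000, 0.6961, 1.5961.
All moduli strictly greater than 1? No.
Verdict: Not invertible.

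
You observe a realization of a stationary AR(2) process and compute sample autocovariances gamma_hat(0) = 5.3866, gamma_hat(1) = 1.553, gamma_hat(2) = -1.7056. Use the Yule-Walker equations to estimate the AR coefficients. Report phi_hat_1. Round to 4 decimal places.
\hat\phi_{1} = 0.4140

The Yule-Walker equations for an AR(p) process read, in matrix form,
  Gamma_p phi = r_p,   with   (Gamma_p)_{ij} = gamma(|i - j|),
                       (r_p)_i = gamma(i),   i,j = 1..p.
Substitute the sample gammas (Toeplitz matrix and right-hand side of size 2):
  Gamma_p = [[5.3866, 1.553], [1.553, 5.3866]]
  r_p     = [1.553, -1.7056]
Written out:
  5.3866 phi_1 + 1.553 phi_2 = 1.553
  1.553 phi_1 + 5.3866 phi_2 = -1.7056
Solve by Cramer's rule:
  det = gamma(0)^2 - gamma(1)^2 = (5.3866)^2 - (1.553)^2 = 29.01545956 - 2.411809 = 26.60365056
  phi_hat_1 = [gamma(1) gamma(0) - gamma(1) gamma(2)] / det = [(1.553)(5.3866) - (1.553)(-1.7056)] / 26.60365056 = 11.0141866 / 26.60365056 = 0.414
  phi_hat_2 = [gamma(0) gamma(2) - gamma(1)^2] / det = [(5.3866)(-1.7056) - (1.553)^2] / 26.60365056 = -11.59919396 / 26.60365056 = -0.436
So phi_hat = [0.4140, -0.4360].
Therefore phi_hat_1 = 0.4140.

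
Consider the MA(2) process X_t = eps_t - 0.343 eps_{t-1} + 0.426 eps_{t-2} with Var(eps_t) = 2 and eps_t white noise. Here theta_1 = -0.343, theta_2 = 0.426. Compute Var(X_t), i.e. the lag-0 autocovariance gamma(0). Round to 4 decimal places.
\gamma(0) = 2.5983

For an MA(q) process X_t = eps_t + sum_i theta_i eps_{t-i} with
Var(eps_t) = sigma^2, the variance is
  gamma(0) = sigma^2 * (1 + sum_i theta_i^2).
  sum_i theta_i^2 = (-0.343)^2 + (0.426)^2 = 0.117649 + 0.181476 = 0.299125.
  gamma(0) = 2 * (1 + 0.299125) = 2 * 1.299125 = 2.59825, which rounds to 2.5983.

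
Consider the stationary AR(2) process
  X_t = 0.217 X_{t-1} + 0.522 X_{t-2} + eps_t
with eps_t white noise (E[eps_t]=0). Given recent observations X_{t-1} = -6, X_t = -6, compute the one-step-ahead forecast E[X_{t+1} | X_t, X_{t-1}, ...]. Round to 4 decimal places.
E[X_{t+1} \mid \mathcal F_t] = -4.4340

For an AR(p) model X_t = c + sum_i phi_i X_{t-i} + eps_t, the
one-step-ahead conditional mean is
  E[X_{t+1} | X_t, ...] = c + sum_i phi_i X_{t+1-i}.
Substitute known values:
  E[X_{t+1} | ...] = (0.217) * (-6) + (0.522) * (-6)
                   = -4.4340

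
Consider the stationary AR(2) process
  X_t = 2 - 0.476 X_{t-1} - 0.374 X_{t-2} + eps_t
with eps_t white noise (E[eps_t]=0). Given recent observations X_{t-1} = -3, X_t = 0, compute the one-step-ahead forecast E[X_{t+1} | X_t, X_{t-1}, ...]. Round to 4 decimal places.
E[X_{t+1} \mid \mathcal F_t] = 3.1220

For an AR(p) model X_t = c + sum_i phi_i X_{t-i} + eps_t, the
one-step-ahead conditional mean is
  E[X_{t+1} | X_t, ...] = c + sum_i phi_i X_{t+1-i}.
Substitute known values:
  E[X_{t+1} | ...] = 2 + (-0.476) * (0) + (-0.374) * (-3)
                   = 3.1220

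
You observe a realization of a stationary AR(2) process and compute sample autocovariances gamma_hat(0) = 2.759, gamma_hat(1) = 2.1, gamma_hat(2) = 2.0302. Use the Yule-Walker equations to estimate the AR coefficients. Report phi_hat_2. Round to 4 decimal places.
\hat\phi_{2} = 0.3720

The Yule-Walker equations for an AR(p) process read, in matrix form,
  Gamma_p phi = r_p,   with   (Gamma_p)_{ij} = gamma(|i - j|),
                       (r_p)_i = gamma(i),   i,j = 1..p.
Substitute the sample gammas (Toeplitz matrix and right-hand side of size 2):
  Gamma_p = [[2.759, 2.1], [2.1, 2.759]]
  r_p     = [2.1, 2.0302]
Written out:
  2.759 phi_1 + 2.1 phi_2 = 2.1
  2.1 phi_1 + 2.759 phi_2 = 2.0302
Solve by Cramer's rule:
  det = gamma(0)^2 - gamma(1)^2 = (2.759)^2 - (2.1)^2 = 7.612081 - 4.41 = 3.202081
  phi_hat_1 = [gamma(1) gamma(0) - gamma(1) gamma(2)] / det = [(2.1)(2.759) - (2.1)(2.0302)] / 3.202081 = 1.53048 / 3.202081 = 0.478
  phi_hat_2 = [gamma(0) gamma(2) - gamma(1)^2] / det = [(2.759)(2.0302) - (2.1)^2] / 3.202081 = 1.1913218 / 3.202081 = 0.372
So phi_hat = [0.4780, 0.3720].
Therefore phi_hat_2 = 0.3720.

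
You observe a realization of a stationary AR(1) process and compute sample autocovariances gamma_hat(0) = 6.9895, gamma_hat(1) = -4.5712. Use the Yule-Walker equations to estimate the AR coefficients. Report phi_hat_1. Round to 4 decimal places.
\hat\phi_{1} = -0.6540

The Yule-Walker equations for an AR(p) process read, in matrix form,
  Gamma_p phi = r_p,   with   (Gamma_p)_{ij} = gamma(|i - j|),
                       (r_p)_i = gamma(i),   i,j = 1..p.
Substitute the sample gammas (Toeplitz matrix and right-hand side of size 1):
  Gamma_p = [[6.9895]]
  r_p     = [-4.5712]
With p = 1 this is the single equation gamma(0) phi_1 = gamma(1):
  phi_hat_1 = gamma(1) / gamma(0) = -4.5712 / 6.9895 = -0.6540.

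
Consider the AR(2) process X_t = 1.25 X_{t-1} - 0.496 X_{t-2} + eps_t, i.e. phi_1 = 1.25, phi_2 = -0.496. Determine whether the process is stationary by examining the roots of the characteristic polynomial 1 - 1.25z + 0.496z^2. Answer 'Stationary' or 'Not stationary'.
\text{Stationary}

The AR(p) characteristic polynomial is P(z) = 1 - 1.25z + 0.496z^2.
Stationarity requires all roots to lie outside the unit circle, i.e. |z| > 1 for every root.
Set 1 + (-1.25) z + (0.496) z^2 = 0, i.e. a z^2 + b z + c = 0 with a = 0.496, b = -1.25, c = 1.
Discriminant D = b^2 - 4ac = (-1.25)^2 - 4*(0.496)*1 = 1.5625 - (1.984) = -0.4215.
D < 0, so the roots are the complex-conjugate pair z = (-b +/- i sqrt(-D)) / (2a) = 1.2601 +/- 0.6545i.
For a conjugate pair |z|^2 = z * conj(z) = (product of roots) = c/a = 1/(0.496) = 2.016129, so |z| = sqrt(2.016129) = 1.4199 for both roots.
Moduli of all roots: 1.4199, 1.4199.
All moduli strictly greater than 1? Yes.
Verdict: Stationary.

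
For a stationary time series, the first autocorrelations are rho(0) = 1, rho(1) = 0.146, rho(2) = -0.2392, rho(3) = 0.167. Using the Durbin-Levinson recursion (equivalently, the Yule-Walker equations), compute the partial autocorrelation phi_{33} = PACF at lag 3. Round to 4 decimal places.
\phi_{33} = 0.2750

The PACF at lag k is phi_{kk}, the last component of the solution
to the Yule-Walker system G_k phi = r_k where
  (G_k)_{ij} = rho(|i - j|), (r_k)_i = rho(i), i,j = 1..k.
Equivalently, Durbin-Levinson gives phi_{kk} iteratively:
  phi_{11} = rho(1)
  phi_{kk} = [rho(k) - sum_{j=1..k-1} phi_{k-1,j} rho(k-j)]
            / [1 - sum_{j=1..k-1} phi_{k-1,j} rho(j)],
  phi_{k,j} = phi_{k-1,j} - phi_{kk} phi_{k-1,k-j},  j = 1..k-1.
Step k = 1:
  phi_11 = rho(1) = 0.146.
Step k = 2:
  phi_22 = [rho(2) - phi_11 rho(1)] / [1 - phi_11 rho(1)] = [-0.2392 - (0.146)(0.146)] / [1 - (0.146)(0.146)]
         = -0.260516 / 0.978684 = -0.26619.
  Update: phi_21 = phi_11 - phi_22 phi_11 = 0.146 - (-0.26619)(0.146) = 0.184864.
Step k = 3:
  phi_33 = [rho(3) - phi_21 rho(2) - phi_22 rho(1)] / [1 - phi_21 rho(1) - phi_22 rho(2)]
    numerator   = 0.167 - (0.184864)(-0.2392) - (-0.26619)(0.146) = 0.25008317
    denominator = 1 - (0.184864)(0.146) - (-0.26619)(-0.2392) = 0.90933722
  phi_33 = 0.25008317 / 0.90933722 = 0.275.
Therefore phi_{33} = 0.2750.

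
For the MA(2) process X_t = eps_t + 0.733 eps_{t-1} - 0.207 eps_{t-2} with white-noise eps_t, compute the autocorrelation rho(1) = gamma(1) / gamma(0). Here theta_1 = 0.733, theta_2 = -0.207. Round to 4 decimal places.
\rho(1) = 0.3679

For an MA(q) process with theta_0 = 1, the autocovariance is
  gamma(k) = sigma^2 * sum_{i=0..q-k} theta_i * theta_{i+k},
and rho(k) = gamma(k) / gamma(0). Sigma^2 cancels.
  numerator   = (1)*(0.733) + (0.733)*(-0.207) = 0.581269.
  denominator = (1)^2 + (0.733)^2 + (-0.207)^2 = 1.580138.
  rho(1) = 0.581269 / 1.580138 = 0.3679.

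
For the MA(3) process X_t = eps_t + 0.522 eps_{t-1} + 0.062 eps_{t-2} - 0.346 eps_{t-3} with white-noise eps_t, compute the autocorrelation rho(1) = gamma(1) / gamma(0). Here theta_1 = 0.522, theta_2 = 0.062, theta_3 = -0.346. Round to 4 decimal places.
\rho(1) = 0.3817

For an MA(q) process with theta_0 = 1, the autocovariance is
  gamma(k) = sigma^2 * sum_{i=0..q-k} theta_i * theta_{i+k},
and rho(k) = gamma(k) / gamma(0). Sigma^2 cancels.
  numerator   = (1)*(0.522) + (0.522)*(0.062) + (0.062)*(-0.346) = 0.532912.
  denominator = (1)^2 + (0.522)^2 + (0.062)^2 + (-0.346)^2 = 1.396044.
  rho(1) = 0.532912 / 1.396044 = 0.3817.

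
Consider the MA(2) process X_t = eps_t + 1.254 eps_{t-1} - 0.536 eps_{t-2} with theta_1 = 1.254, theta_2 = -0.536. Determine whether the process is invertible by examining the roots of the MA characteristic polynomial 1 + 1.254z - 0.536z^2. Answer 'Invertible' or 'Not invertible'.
\text{Not invertible}

The MA(q) characteristic polynomial is P(z) = 1 + 1.254z - 0.536z^2.
Invertibility requires all roots to lie outside the unit circle, i.e. |z| > 1 for every root.
Set 1 + (1.254) z + (-0.536) z^2 = 0, i.e. a z^2 + b z + c = 0 with a = -0.536, b = 1.254, c = 1.
Discriminant D = b^2 - 4ac = (1.254)^2 - 4*(-0.536)*1 = 1.572516 - (-2.144) = 3.716516.
D >= 0, so the roots are real: z = (-b +/- sqrt(D)) / (2a) = (-1.254 +/- 1.927827) / (-1.072).
  z_1 = (-1.254 + 1.927827) / (-1.072) = -0.6286,   |z_1| = 0.6286.
  z_2 = (-1.254 - 1.927827) / (-1.072) = 2.9681,   |z_2| = 2.9681.
Moduli of all roots: 0.6286, 2.9681.
All moduli strictly greater than 1? No.
Verdict: Not invertible.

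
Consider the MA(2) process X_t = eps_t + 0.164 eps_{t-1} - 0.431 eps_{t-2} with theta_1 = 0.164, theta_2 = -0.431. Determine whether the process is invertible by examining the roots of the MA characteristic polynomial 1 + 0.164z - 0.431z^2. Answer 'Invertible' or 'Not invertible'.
\text{Invertible}

The MA(q) characteristic polynomial is P(z) = 1 + 0.164z - 0.431z^2.
Invertibility requires all roots to lie outside the unit circle, i.e. |z| > 1 for every root.
Set 1 + (0.164) z + (-0.431) z^2 = 0, i.e. a z^2 + b z + c = 0 with a = -0.431, b = 0.164, c = 1.
Discriminant D = b^2 - 4ac = (0.164)^2 - 4*(-0.431)*1 = 0.026896 - (-1.724) = 1.750896.
D >= 0, so the roots are real: z = (-b +/- sqrt(D)) / (2a) = (-0.164 +/- 1.323214) / (-0.862).
  z_1 = (-0.164 + 1.323214) / (-0.862) = -1.3448,   |z_1| = 1.3448.
  z_2 = (-0.164 - 1.323214) / (-0.862) = 1.7253,   |z_2| = 1.7253.
Moduli of all roots: 1.3448, 1.7253.
All moduli strictly greater than 1? Yes.
Verdict: Invertible.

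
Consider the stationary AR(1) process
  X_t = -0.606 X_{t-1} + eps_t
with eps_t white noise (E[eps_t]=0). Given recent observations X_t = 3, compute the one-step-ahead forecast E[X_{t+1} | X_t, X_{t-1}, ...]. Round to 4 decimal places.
E[X_{t+1} \mid \mathcal F_t] = -1.8180

For an AR(p) model X_t = c + sum_i phi_i X_{t-i} + eps_t, the
one-step-ahead conditional mean is
  E[X_{t+1} | X_t, ...] = c + sum_i phi_i X_{t+1-i}.
Substitute known values:
  E[X_{t+1} | ...] = (-0.606) * (3)
                   = -1.8180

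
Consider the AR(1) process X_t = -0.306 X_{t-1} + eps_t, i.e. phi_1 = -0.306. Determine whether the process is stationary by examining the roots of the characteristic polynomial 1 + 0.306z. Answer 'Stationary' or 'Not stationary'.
\text{Stationary}

The AR(p) characteristic polynomial is P(z) = 1 + 0.306z.
Stationarity requires all roots to lie outside the unit circle, i.e. |z| > 1 for every root.
This is linear in z: 1 + (0.306) z = 0  =>  z = -1/(0.306) = -3.267974,  |z| = 3.267974.
Moduli of all roots: 3.2680.
All moduli strictly greater than 1? Yes.
Verdict: Stationary.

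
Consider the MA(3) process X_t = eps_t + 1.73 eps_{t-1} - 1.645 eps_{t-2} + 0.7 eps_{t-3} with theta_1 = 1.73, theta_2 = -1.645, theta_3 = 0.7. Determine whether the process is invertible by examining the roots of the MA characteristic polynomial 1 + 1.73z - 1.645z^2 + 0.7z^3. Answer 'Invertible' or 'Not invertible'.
\text{Not invertible}

The MA(q) characteristic polynomial is P(z) = 1 + 1.73z - 1.645z^2 + 0.7z^3.
Invertibility requires all roots to lie outside the unit circle, i.e. |z| > 1 for every root.
Degree 3: look for a simple real root z0 first, then factor out (1 - z/z0) and solve the remaining quadratic.
Testing z0 = -0.4: P(-0.4) = 1 + (1.73)(-0.4) + (-1.645)(-0.4)^2 + (0.7)(-0.4)^3
  = 1 + (-0.692) + (-0.2632) + (-0.0448) = 0.  So z_0 = -0.4 is a root, |z_0| = 0.4.
Divide out the factor (1 + 2.5 z) = (1 - z/z0) (since 1/z0 = -2.5):
  P(z) = (1 + 2.5 z)(1 + (-0.77) z + (0.28) z^2)
  [check: z-coef -0.77 - (-2.5) = 1.73; z^2-coef 0.28 - (-2.5)(-0.77) = -1.645; z^3-coef -(-2.5)(0.28) = 0.7.]
Remaining roots from the quadratic factor 1 + (-0.77) z + (0.28) z^2:
  Set 1 + (-0.77) z + (0.28) z^2 = 0, i.e. a z^2 + b z + c = 0 with a = 0.28, b = -0.77, c = 1.
  Discriminant D = b^2 - 4ac = (-0.77)^2 - 4*(0.28)*1 = 0.5929 - (1.12) = -0.5271.
  D < 0, so the roots are the complex-conjugate pair z = (-b +/- i sqrt(-D)) / (2a) = 1.375 +/- 1.2965i.
  For a conjugate pair |z|^2 = z * conj(z) = (product of roots) = c/a = 1/(0.28) = 3.571429, so |z| = sqrt(3.571429) = 1.8898 for both roots.
Moduli of all roots: 0.4000, 1.8898, 1.8898.
All moduli strictly greater than 1? No.
Verdict: Not invertible.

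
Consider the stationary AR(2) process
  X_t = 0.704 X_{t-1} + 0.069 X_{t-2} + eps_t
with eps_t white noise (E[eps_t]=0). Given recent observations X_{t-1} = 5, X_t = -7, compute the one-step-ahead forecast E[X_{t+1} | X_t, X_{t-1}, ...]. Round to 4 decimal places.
E[X_{t+1} \mid \mathcal F_t] = -4.5830

For an AR(p) model X_t = c + sum_i phi_i X_{t-i} + eps_t, the
one-step-ahead conditional mean is
  E[X_{t+1} | X_t, ...] = c + sum_i phi_i X_{t+1-i}.
Substitute known values:
  E[X_{t+1} | ...] = (0.704) * (-7) + (0.069) * (5)
                   = -4.5830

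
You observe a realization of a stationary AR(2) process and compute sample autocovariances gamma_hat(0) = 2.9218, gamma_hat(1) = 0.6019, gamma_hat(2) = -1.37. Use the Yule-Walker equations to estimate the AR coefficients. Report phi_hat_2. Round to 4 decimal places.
\hat\phi_{2} = -0.5340

The Yule-Walker equations for an AR(p) process read, in matrix form,
  Gamma_p phi = r_p,   with   (Gamma_p)_{ij} = gamma(|i - j|),
                       (r_p)_i = gamma(i),   i,j = 1..p.
Substitute the sample gammas (Toeplitz matrix and right-hand side of size 2):
  Gamma_p = [[2.9218, 0.6019], [0.6019, 2.9218]]
  r_p     = [0.6019, -1.37]
Written out:
  2.9218 phi_1 + 0.6019 phi_2 = 0.6019
  0.6019 phi_1 + 2.9218 phi_2 = -1.37
Solve by Cramer's rule:
  det = gamma(0)^2 - gamma(1)^2 = (2.9218)^2 - (0.6019)^2 = 8.53691524 - 0.36228361 = 8.17463163
  phi_hat_1 = [gamma(1) gamma(0) - gamma(1) gamma(2)] / det = [(0.6019)(2.9218) - (0.6019)(-1.37)] / 8.17463163 = 2.58323442 / 8.17463163 = 0.316
  phi_hat_2 = [gamma(0) gamma(2) - gamma(1)^2] / det = [(2.9218)(-1.37) - (0.6019)^2] / 8.17463163 = -4.36514961 / 8.17463163 = -0.534
So phi_hat = [0.3160, -0.5340].
Therefore phi_hat_2 = -0.5340.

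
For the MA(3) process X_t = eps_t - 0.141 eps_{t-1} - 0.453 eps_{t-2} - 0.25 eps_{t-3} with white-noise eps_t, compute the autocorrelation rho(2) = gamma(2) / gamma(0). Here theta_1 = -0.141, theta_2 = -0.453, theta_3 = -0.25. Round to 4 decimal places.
\rho(2) = -0.3244

For an MA(q) process with theta_0 = 1, the autocovariance is
  gamma(k) = sigma^2 * sum_{i=0..q-k} theta_i * theta_{i+k},
and rho(k) = gamma(k) / gamma(0). Sigma^2 cancels.
  numerator   = (1)*(-0.453) + (-0.141)*(-0.25) = -0.41775.
  denominator = (1)^2 + (-0.141)^2 + (-0.453)^2 + (-0.25)^2 = 1.28759.
  rho(2) = -0.41775 / 1.28759 = -0.3244.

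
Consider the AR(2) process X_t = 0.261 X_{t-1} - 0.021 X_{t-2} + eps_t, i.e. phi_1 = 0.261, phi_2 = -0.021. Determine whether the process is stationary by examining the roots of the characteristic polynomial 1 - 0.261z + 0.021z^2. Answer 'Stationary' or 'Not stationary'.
\text{Stationary}

The AR(p) characteristic polynomial is P(z) = 1 - 0.261z + 0.021z^2.
Stationarity requires all roots to lie outside the unit circle, i.e. |z| > 1 for every root.
Set 1 + (-0.261) z + (0.021) z^2 = 0, i.e. a z^2 + b z + c = 0 with a = 0.021, b = -0.261, c = 1.
Discriminant D = b^2 - 4ac = (-0.261)^2 - 4*(0.021)*1 = 0.068121 - (0.084) = -0.015879.
D < 0, so the roots are the complex-conjugate pair z = (-b +/- i sqrt(-D)) / (2a) = 6.2143 +/- 3.0003i.
For a conjugate pair |z|^2 = z * conj(z) = (product of roots) = c/a = 1/(0.021) = 47.619048, so |z| = sqrt(47.619048) = 6.9007 for both roots.
Moduli of all roots: 6.9007, 6.9007.
All moduli strictly greater than 1? Yes.
Verdict: Stationary.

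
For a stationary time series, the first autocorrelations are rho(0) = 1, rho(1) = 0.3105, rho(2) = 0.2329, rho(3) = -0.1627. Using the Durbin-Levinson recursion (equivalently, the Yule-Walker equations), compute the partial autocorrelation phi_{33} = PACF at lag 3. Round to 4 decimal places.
\phi_{33} = -0.3069

The PACF at lag k is phi_{kk}, the last component of the solution
to the Yule-Walker system G_k phi = r_k where
  (G_k)_{ij} = rho(|i - j|), (r_k)_i = rho(i), i,j = 1..k.
Equivalently, Durbin-Levinson gives phi_{kk} iteratively:
  phi_{11} = rho(1)
  phi_{kk} = [rho(k) - sum_{j=1..k-1} phi_{k-1,j} rho(k-j)]
            / [1 - sum_{j=1..k-1} phi_{k-1,j} rho(j)],
  phi_{k,j} = phi_{k-1,j} - phi_{kk} phi_{k-1,k-j},  j = 1..k-1.
Step k = 1:
  phi_11 = rho(1) = 0.3105.
Step k = 2:
  phi_22 = [rho(2) - phi_11 rho(1)] / [1 - phi_11 rho(1)] = [0.2329 - (0.3105)(0.3105)] / [1 - (0.3105)(0.3105)]
         = 0.13648975 / 0.90358975 = 0.151053.
  Update: phi_21 = phi_11 - phi_22 phi_11 = 0.3105 - (0.151053)(0.3105) = 0.263598.
Step k = 3:
  phi_33 = [rho(3) - phi_21 rho(2) - phi_22 rho(1)] / [1 - phi_21 rho(1) - phi_22 rho(2)]
    numerator   = -0.1627 - (0.263598)(0.2329) - (0.151053)(0.3105) = -0.27099389
    denominator = 1 - (0.263598)(0.3105) - (0.151053)(0.2329) = 0.88297259
  phi_33 = -0.27099389 / 0.88297259 = -0.3069.
Therefore phi_{33} = -0.3069.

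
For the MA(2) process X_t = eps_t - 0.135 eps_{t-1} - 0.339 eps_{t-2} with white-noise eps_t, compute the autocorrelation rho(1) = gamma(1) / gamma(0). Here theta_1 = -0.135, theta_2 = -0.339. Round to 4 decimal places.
\rho(1) = -0.0787

For an MA(q) process with theta_0 = 1, the autocovariance is
  gamma(k) = sigma^2 * sum_{i=0..q-k} theta_i * theta_{i+k},
and rho(k) = gamma(k) / gamma(0). Sigma^2 cancels.
  numerator   = (1)*(-0.135) + (-0.135)*(-0.339) = -0.089235.
  denominator = (1)^2 + (-0.135)^2 + (-0.339)^2 = 1.133146.
  rho(1) = -0.089235 / 1.133146 = -0.0787.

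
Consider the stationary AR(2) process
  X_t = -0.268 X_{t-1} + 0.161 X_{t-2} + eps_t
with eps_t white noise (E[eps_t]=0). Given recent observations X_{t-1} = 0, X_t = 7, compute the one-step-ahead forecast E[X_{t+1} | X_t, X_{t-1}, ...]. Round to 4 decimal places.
E[X_{t+1} \mid \mathcal F_t] = -1.8760

For an AR(p) model X_t = c + sum_i phi_i X_{t-i} + eps_t, the
one-step-ahead conditional mean is
  E[X_{t+1} | X_t, ...] = c + sum_i phi_i X_{t+1-i}.
Substitute known values:
  E[X_{t+1} | ...] = (-0.268) * (7) + (0.161) * (0)
                   = -1.8760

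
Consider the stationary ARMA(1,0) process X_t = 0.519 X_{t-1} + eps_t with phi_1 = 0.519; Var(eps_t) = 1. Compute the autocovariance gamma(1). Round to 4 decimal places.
\gamma(1) = 0.7103

Multiply the model equation by X_{t-k} and take expectations. With theta_0 = psi_0 = 1 and psi_j the MA(infinity) weights, this gives
  gamma(k) - sum_i phi_i gamma(k-i) = c_k,
  c_k = sigma^2 * sum_{j=k..q} theta_j psi_{j-k}   (c_k = 0 for k > q),
using gamma(-m) = gamma(m).
Pure AR (q = 0): c_0 = sigma^2 = 1, c_k = 0 for k >= 1.
Equations for k = 0 and k = 1 (AR order 1):
  gamma(0) = phi_1 gamma(1) + c_0
  gamma(1) = phi_1 gamma(0) + c_1
Substituting the second into the first: gamma(0) (1 - phi_1^2) = c_0 + phi_1 c_1, so
  gamma(0) = c_0 / (1 - phi_1^2) = 1 / (1 - (0.519)^2) = 1 / 0.730639 = 1.368665.
  gamma(1) = phi_1 gamma(0) = (0.519)(1.368665) = 0.710337.
Therefore gamma(1) = 0.7103 (to 4 decimal places).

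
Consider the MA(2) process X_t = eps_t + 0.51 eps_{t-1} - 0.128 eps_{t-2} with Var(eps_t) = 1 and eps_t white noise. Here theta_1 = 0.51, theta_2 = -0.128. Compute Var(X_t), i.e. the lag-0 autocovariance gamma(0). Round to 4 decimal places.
\gamma(0) = 1.2765

For an MA(q) process X_t = eps_t + sum_i theta_i eps_{t-i} with
Var(eps_t) = sigma^2, the variance is
  gamma(0) = sigma^2 * (1 + sum_i theta_i^2).
  sum_i theta_i^2 = (0.51)^2 + (-0.128)^2 = 0.2601 + 0.016384 = 0.276484.
  gamma(0) = 1 * (1 + 0.276484) = 1 * 1.276484 = 1.276484, which rounds to 1.2765.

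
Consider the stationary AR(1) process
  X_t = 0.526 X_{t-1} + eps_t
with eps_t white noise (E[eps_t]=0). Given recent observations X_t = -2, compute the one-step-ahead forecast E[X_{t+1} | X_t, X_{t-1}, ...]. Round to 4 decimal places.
E[X_{t+1} \mid \mathcal F_t] = -1.0520

For an AR(p) model X_t = c + sum_i phi_i X_{t-i} + eps_t, the
one-step-ahead conditional mean is
  E[X_{t+1} | X_t, ...] = c + sum_i phi_i X_{t+1-i}.
Substitute known values:
  E[X_{t+1} | ...] = (0.526) * (-2)
                   = -1.0520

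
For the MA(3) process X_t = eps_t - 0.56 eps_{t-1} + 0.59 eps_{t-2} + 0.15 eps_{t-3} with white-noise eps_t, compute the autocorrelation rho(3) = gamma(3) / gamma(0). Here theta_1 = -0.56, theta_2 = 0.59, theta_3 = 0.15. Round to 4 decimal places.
\rho(3) = 0.0891

For an MA(q) process with theta_0 = 1, the autocovariance is
  gamma(k) = sigma^2 * sum_{i=0..q-k} theta_i * theta_{i+k},
and rho(k) = gamma(k) / gamma(0). Sigma^2 cancels.
  numerator   = (1)*(0.15) = 0.15.
  denominator = (1)^2 + (-0.56)^2 + (0.59)^2 + (0.15)^2 = 1.6842.
  rho(3) = 0.15 / 1.6842 = 0.0891.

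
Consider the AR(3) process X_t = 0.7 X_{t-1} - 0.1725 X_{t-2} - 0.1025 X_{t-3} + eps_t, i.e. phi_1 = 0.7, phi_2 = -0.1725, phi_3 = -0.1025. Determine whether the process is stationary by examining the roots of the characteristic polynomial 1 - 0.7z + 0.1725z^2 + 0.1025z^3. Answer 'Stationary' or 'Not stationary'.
\text{Stationary}

The AR(p) characteristic polynomial is P(z) = 1 - 0.7z + 0.1725z^2 + 0.1025z^3.
Stationarity requires all roots to lie outside the unit circle, i.e. |z| > 1 for every root.
Degree 3: look for a simple real root z0 first, then factor out (1 - z/z0) and solve the remaining quadratic.
Testing z0 = -4: P(-4) = 1 + (-0.7)(-4) + (0.1725)(-4)^2 + (0.1025)(-4)^3
  = 1 + (2.8) + (2.76) + (-6.56) = 0.  So z_0 = -4 is a root, |z_0| = 4.
Divide out the factor (1 + 0.25 z) = (1 - z/z0) (since 1/z0 = -0.25):
  P(z) = (1 + 0.25 z)(1 + (-0.95) z + (0.41) z^2)
  [check: z-coef -0.95 - (-0.25) = -0.7; z^2-coef 0.41 - (-0.25)(-0.95) = 0.1725; z^3-coef -(-0.25)(0.41) = 0.1025.]
Remaining roots from the quadratic factor 1 + (-0.95) z + (0.41) z^2:
  Set 1 + (-0.95) z + (0.41) z^2 = 0, i.e. a z^2 + b z + c = 0 with a = 0.41, b = -0.95, c = 1.
  Discriminant D = b^2 - 4ac = (-0.95)^2 - 4*(0.41)*1 = 0.9025 - (1.64) = -0.7375.
  D < 0, so the roots are the complex-conjugate pair z = (-b +/- i sqrt(-D)) / (2a) = 1.1585 +/- 1.0473i.
  For a conjugate pair |z|^2 = z * conj(z) = (product of roots) = c/a = 1/(0.41) = 2.439024, so |z| = sqrt(2.439024) = 1.5617 for both roots.
Moduli of all roots: 4.0000, 1.5617, 1.5617.
All moduli strictly greater than 1? Yes.
Verdict: Stationary.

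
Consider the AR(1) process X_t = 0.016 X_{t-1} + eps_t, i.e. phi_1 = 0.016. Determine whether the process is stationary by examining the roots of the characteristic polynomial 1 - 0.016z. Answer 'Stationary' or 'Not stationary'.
\text{Stationary}

The AR(p) characteristic polynomial is P(z) = 1 - 0.016z.
Stationarity requires all roots to lie outside the unit circle, i.e. |z| > 1 for every root.
This is linear in z: 1 + (-0.016) z = 0  =>  z = -1/(-0.016) = 62.5,  |z| = 62.5.
Moduli of all roots: 62.5000.
All moduli strictly greater than 1? Yes.
Verdict: Stationary.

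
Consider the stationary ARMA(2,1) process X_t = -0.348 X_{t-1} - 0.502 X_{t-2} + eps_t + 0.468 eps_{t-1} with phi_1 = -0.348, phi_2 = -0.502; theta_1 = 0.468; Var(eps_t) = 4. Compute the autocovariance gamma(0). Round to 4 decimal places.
\gamma(0) = 5.6632

Multiply the model equation by X_{t-k} and take expectations. With theta_0 = psi_0 = 1 and psi_j the MA(infinity) weights, this gives
  gamma(k) - sum_i phi_i gamma(k-i) = c_k,
  c_k = sigma^2 * sum_{j=k..q} theta_j psi_{j-k}   (c_k = 0 for k > q),
using gamma(-m) = gamma(m).
psi-weights needed (psi_j = theta_j + sum_i phi_i psi_{j-i}):
  psi_1 = theta_1 + phi_1 = 0.468 + (-0.348) = 0.12
Right-hand sides:
  c_0 = sigma^2 (1 + theta_1 psi_1) = 4 * (1 + (0.468)(0.12)) = 4 * 1.05616 = 4.22464
  c_1 = sigma^2 theta_1 = 4 * (0.468) = 1.872
  c_2 = 0
Equations for k = 0, 1, 2 (AR order 2, c_2 = 0):
  (E0) gamma(0) = phi_1 gamma(1) + phi_2 gamma(2) + c_0
  (E1) gamma(1) = phi_1 gamma(0) + phi_2 gamma(1) + c_1
  (E2) gamma(2) = phi_1 gamma(1) + phi_2 gamma(0)
From (E1): gamma(1) = A gamma(0) + B with
  A = phi_1 / (1 - phi_2) = -0.348 / 1.502 = -0.231691,   B = c_1 / (1 - phi_2) = 1.872 / 1.502 = 1.246338.
Insert (E2) into (E0): gamma(0) (1 - phi_2^2) = phi_1 (1 + phi_2) gamma(1) + c_0.
  phi_1 (1 + phi_2) = (-0.348)(0.498) = -0.173304,   1 - phi_2^2 = 0.747996.
Replace gamma(1) by A gamma(0) + B and collect gamma(0):
  gamma(0) [0.747996 - (-0.173304)(-0.231691)] = (-0.173304)(1.246338) + 4.22464
  gamma(0) * 0.707843 = 4.008645
  gamma(0) = 4.008645 / 0.707843 = 5.663183.
Therefore gamma(0) = 5.6632 (to 4 decimal places).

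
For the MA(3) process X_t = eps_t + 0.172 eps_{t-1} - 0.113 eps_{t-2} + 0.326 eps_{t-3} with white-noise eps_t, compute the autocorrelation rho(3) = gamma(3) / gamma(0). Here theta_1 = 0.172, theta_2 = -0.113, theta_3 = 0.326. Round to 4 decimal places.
\rho(3) = 0.2838

For an MA(q) process with theta_0 = 1, the autocovariance is
  gamma(k) = sigma^2 * sum_{i=0..q-k} theta_i * theta_{i+k},
and rho(k) = gamma(k) / gamma(0). Sigma^2 cancels.
  numerator   = (1)*(0.326) = 0.326.
  denominator = (1)^2 + (0.172)^2 + (-0.113)^2 + (0.326)^2 = 1.148629.
  rho(3) = 0.326 / 1.148629 = 0.2838.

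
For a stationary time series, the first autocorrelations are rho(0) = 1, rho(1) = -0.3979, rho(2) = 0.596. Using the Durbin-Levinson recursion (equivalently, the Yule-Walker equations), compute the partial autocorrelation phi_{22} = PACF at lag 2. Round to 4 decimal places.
\phi_{22} = 0.5200

The PACF at lag k is phi_{kk}, the last component of the solution
to the Yule-Walker system G_k phi = r_k where
  (G_k)_{ij} = rho(|i - j|), (r_k)_i = rho(i), i,j = 1..k.
Equivalently, Durbin-Levinson gives phi_{kk} iteratively:
  phi_{11} = rho(1)
  phi_{kk} = [rho(k) - sum_{j=1..k-1} phi_{k-1,j} rho(k-j)]
            / [1 - sum_{j=1..k-1} phi_{k-1,j} rho(j)],
  phi_{k,j} = phi_{k-1,j} - phi_{kk} phi_{k-1,k-j},  j = 1..k-1.
Step k = 1:
  phi_11 = rho(1) = -0.3979.
Step k = 2:
  phi_22 = [rho(2) - phi_11 rho(1)] / [1 - phi_11 rho(1)] = [0.596 - (-0.3979)(-0.3979)] / [1 - (-0.3979)(-0.3979)]
         = 0.43767559 / 0.84167559 = 0.52.
Therefore phi_{22} = 0.5200.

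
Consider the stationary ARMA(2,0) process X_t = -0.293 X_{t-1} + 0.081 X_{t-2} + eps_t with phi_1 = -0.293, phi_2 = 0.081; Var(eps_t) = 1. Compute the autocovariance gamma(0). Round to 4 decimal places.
\gamma(0) = 1.1205

Multiply the model equation by X_{t-k} and take expectations. With theta_0 = psi_0 = 1 and psi_j the MA(infinity) weights, this gives
  gamma(k) - sum_i phi_i gamma(k-i) = c_k,
  c_k = sigma^2 * sum_{j=k..q} theta_j psi_{j-k}   (c_k = 0 for k > q),
using gamma(-m) = gamma(m).
Pure AR (q = 0): c_0 = sigma^2 = 1, c_k = 0 for k >= 1.
Equations for k = 0, 1, 2 (AR order 2, c_2 = 0):
  (E0) gamma(0) = phi_1 gamma(1) + phi_2 gamma(2) + c_0
  (E1) gamma(1) = phi_1 gamma(0) + phi_2 gamma(1) + c_1
  (E2) gamma(2) = phi_1 gamma(1) + phi_2 gamma(0)
From (E1): gamma(1) = A gamma(0) + B with
  A = phi_1 / (1 - phi_2) = -0.293 / 0.919 = -0.318825,   B = c_1 / (1 - phi_2) = 0 / 0.919 = 0.
Insert (E2) into (E0): gamma(0) (1 - phi_2^2) = phi_1 (1 + phi_2) gamma(1) + c_0.
  phi_1 (1 + phi_2) = (-0.293)(1.081) = -0.316733,   1 - phi_2^2 = 0.993439.
Replace gamma(1) by A gamma(0) + B and collect gamma(0):
  gamma(0) [0.993439 - (-0.316733)(-0.318825)] = c_0 = 1
  gamma(0) * 0.892457 = 1
  gamma(0) = 1 / 0.892457 = 1.120503.
Therefore gamma(0) = 1.1205 (to 4 decimal places).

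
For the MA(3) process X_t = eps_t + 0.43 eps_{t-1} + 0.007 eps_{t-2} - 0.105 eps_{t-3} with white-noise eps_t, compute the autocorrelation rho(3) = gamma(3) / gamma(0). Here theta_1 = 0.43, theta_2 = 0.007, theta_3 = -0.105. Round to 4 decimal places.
\rho(3) = -0.0878

For an MA(q) process with theta_0 = 1, the autocovariance is
  gamma(k) = sigma^2 * sum_{i=0..q-k} theta_i * theta_{i+k},
and rho(k) = gamma(k) / gamma(0). Sigma^2 cancels.
  numerator   = (1)*(-0.105) = -0.105.
  denominator = (1)^2 + (0.43)^2 + (0.007)^2 + (-0.105)^2 = 1.195974.
  rho(3) = -0.105 / 1.195974 = -0.0878.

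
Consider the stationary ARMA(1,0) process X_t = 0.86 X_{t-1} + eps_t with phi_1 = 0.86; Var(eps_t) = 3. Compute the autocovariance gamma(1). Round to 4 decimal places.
\gamma(1) = 9.9078

Multiply the model equation by X_{t-k} and take expectations. With theta_0 = psi_0 = 1 and psi_j the MA(infinity) weights, this gives
  gamma(k) - sum_i phi_i gamma(k-i) = c_k,
  c_k = sigma^2 * sum_{j=k..q} theta_j psi_{j-k}   (c_k = 0 for k > q),
using gamma(-m) = gamma(m).
Pure AR (q = 0): c_0 = sigma^2 = 3, c_k = 0 for k >= 1.
Equations for k = 0 and k = 1 (AR order 1):
  gamma(0) = phi_1 gamma(1) + c_0
  gamma(1) = phi_1 gamma(0) + c_1
Substituting the second into the first: gamma(0) (1 - phi_1^2) = c_0 + phi_1 c_1, so
  gamma(0) = c_0 / (1 - phi_1^2) = 3 / (1 - (0.86)^2) = 3 / 0.2604 = 11.520737.
  gamma(1) = phi_1 gamma(0) = (0.86)(11.520737) = 9.907834.
Therefore gamma(1) = 9.9078 (to 4 decimal places).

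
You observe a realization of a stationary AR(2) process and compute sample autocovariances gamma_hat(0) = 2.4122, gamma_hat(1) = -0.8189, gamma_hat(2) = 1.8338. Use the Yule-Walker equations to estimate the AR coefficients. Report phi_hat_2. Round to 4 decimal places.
\hat\phi_{2} = 0.7290

The Yule-Walker equations for an AR(p) process read, in matrix form,
  Gamma_p phi = r_p,   with   (Gamma_p)_{ij} = gamma(|i - j|),
                       (r_p)_i = gamma(i),   i,j = 1..p.
Substitute the sample gammas (Toeplitz matrix and right-hand side of size 2):
  Gamma_p = [[2.4122, -0.8189], [-0.8189, 2.4122]]
  r_p     = [-0.8189, 1.8338]
Written out:
  2.4122 phi_1 - 0.8189 phi_2 = -0.8189
  -0.8189 phi_1 + 2.4122 phi_2 = 1.8338
Solve by Cramer's rule:
  det = gamma(0)^2 - gamma(1)^2 = (2.4122)^2 - (-0.8189)^2 = 5.81870884 - 0.67059721 = 5.14811163
  phi_hat_1 = [gamma(1) gamma(0) - gamma(1) gamma(2)] / det = [(-0.8189)(2.4122) - (-0.8189)(1.8338)] / 5.14811163 = -0.47365176 / 5.14811163 = -0.092
  phi_hat_2 = [gamma(0) gamma(2) - gamma(1)^2] / det = [(2.4122)(1.8338) - (-0.8189)^2] / 5.14811163 = 3.75289515 / 5.14811163 = 0.729
So phi_hat = [-0.0920, 0.7290].
Therefore phi_hat_2 = 0.7290.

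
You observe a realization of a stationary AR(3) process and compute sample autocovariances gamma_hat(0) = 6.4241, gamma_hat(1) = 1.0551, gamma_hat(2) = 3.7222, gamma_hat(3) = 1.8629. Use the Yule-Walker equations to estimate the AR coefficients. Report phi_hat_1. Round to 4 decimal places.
\hat\phi_{1} = -0.0630

The Yule-Walker equations for an AR(p) process read, in matrix form,
  Gamma_p phi = r_p,   with   (Gamma_p)_{ij} = gamma(|i - j|),
                       (r_p)_i = gamma(i),   i,j = 1..p.
Substitute the sample gammas (Toeplitz matrix and right-hand side of size 3):
  Gamma_p = [[6.4241, 1.0551, 3.7222], [1.0551, 6.4241, 1.0551], [3.7222, 1.0551, 6.4241]]
  r_p     = [1.0551, 3.7222, 1.8629]
Written out (R1..R3):
  (R1) 6.4241 phi_1 + 1.0551 phi_2 + 3.7222 phi_3 = 1.0551
  (R2) 1.0551 phi_1 + 6.4241 phi_2 + 1.0551 phi_3 = 3.7222
  (R3) 3.7222 phi_1 + 1.0551 phi_2 + 6.4241 phi_3 = 1.8629
Gaussian elimination:
  R2 <- R2 - (1.0551/6.4241) R1 = R2 - (0.164241) R1:  6.250809 phi_2 + 0.443763 phi_3 = 3.548909
  R3 <- R3 - (3.7222/6.4241) R1 = R3 - (0.579412) R1:  0.443763 phi_2 + 4.267413 phi_3 = 1.251563
  R3 <- R3 - (0.443763/6.250809) R2 = R3 - (0.070993) R2:  4.235909 phi_3 = 0.999615
Back-substitution:
  phi_hat_3 = 0.999615 / 4.235909 = 0.235986
  phi_hat_2 = (3.548909 - (0.443763)(0.235986)) / 6.250809 = 0.550999
  phi_hat_1 = (1.0551 - (1.0551)(0.550999) - (3.7222)(0.235986)) / 6.4241 = -0.062989
So phi_hat = [-0.0630, 0.5510, 0.2360].
Therefore phi_hat_1 = -0.0630.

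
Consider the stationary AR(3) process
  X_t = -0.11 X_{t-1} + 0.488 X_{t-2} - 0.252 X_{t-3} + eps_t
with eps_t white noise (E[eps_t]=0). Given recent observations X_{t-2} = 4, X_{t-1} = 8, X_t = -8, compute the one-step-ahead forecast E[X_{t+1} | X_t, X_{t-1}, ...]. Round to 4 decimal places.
E[X_{t+1} \mid \mathcal F_t] = 3.7760

For an AR(p) model X_t = c + sum_i phi_i X_{t-i} + eps_t, the
one-step-ahead conditional mean is
  E[X_{t+1} | X_t, ...] = c + sum_i phi_i X_{t+1-i}.
Substitute known values:
  E[X_{t+1} | ...] = (-0.11) * (-8) + (0.488) * (8) + (-0.252) * (4)
                   = 3.7760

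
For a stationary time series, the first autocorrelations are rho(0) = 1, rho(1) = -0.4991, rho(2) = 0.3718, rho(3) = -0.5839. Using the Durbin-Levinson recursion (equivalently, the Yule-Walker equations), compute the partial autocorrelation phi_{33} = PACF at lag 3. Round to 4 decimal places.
\phi_{33} = -0.4749

The PACF at lag k is phi_{kk}, the last component of the solution
to the Yule-Walker system G_k phi = r_k where
  (G_k)_{ij} = rho(|i - j|), (r_k)_i = rho(i), i,j = 1..k.
Equivalently, Durbin-Levinson gives phi_{kk} iteratively:
  phi_{11} = rho(1)
  phi_{kk} = [rho(k) - sum_{j=1..k-1} phi_{k-1,j} rho(k-j)]
            / [1 - sum_{j=1..k-1} phi_{k-1,j} rho(j)],
  phi_{k,j} = phi_{k-1,j} - phi_{kk} phi_{k-1,k-j},  j = 1..k-1.
Step k = 1:
  phi_11 = rho(1) = -0.4991.
Step k = 2:
  phi_22 = [rho(2) - phi_11 rho(1)] / [1 - phi_11 rho(1)] = [0.3718 - (-0.4991)(-0.4991)] / [1 - (-0.4991)(-0.4991)]
         = 0.12269919 / 0.75089919 = 0.163403.
  Update: phi_21 = phi_11 - phi_22 phi_11 = -0.4991 - (0.163403)(-0.4991) = -0.417546.
Step k = 3:
  phi_33 = [rho(3) - phi_21 rho(2) - phi_22 rho(1)] / [1 - phi_21 rho(1) - phi_22 rho(2)]
    numerator   = -0.5839 - (-0.417546)(0.3718) - (0.163403)(-0.4991) = -0.34710212
    denominator = 1 - (-0.417546)(-0.4991) - (0.163403)(0.3718) = 0.73084977
  phi_33 = -0.34710212 / 0.73084977 = -0.4749.
Therefore phi_{33} = -0.4749.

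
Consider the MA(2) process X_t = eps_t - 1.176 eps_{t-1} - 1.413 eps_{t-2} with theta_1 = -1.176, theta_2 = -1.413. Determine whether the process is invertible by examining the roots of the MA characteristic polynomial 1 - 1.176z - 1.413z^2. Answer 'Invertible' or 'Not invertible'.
\text{Not invertible}

The MA(q) characteristic polynomial is P(z) = 1 - 1.176z - 1.413z^2.
Invertibility requires all roots to lie outside the unit circle, i.e. |z| > 1 for every root.
Set 1 + (-1.176) z + (-1.413) z^2 = 0, i.e. a z^2 + b z + c = 0 with a = -1.413, b = -1.176, c = 1.
Discriminant D = b^2 - 4ac = (-1.176)^2 - 4*(-1.413)*1 = 1.382976 - (-5.652) = 7.034976.
D >= 0, so the roots are real: z = (-b +/- sqrt(D)) / (2a) = (1.176 +/- 2.652353) / (-2.826).
  z_1 = (1.176 + 2.652353) / (-2.826) = -1.3547,   |z_1| = 1.3547.
  z_2 = (1.176 - 2.652353) / (-2.826) = 0.5224,   |z_2| = 0.5224.
Moduli of all roots: 1.3547, 0.5224.
All moduli strictly greater than 1? No.
Verdict: Not invertible.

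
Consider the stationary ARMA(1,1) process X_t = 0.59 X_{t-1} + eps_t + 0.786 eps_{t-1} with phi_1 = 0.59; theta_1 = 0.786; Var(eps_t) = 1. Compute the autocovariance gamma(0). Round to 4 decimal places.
\gamma(0) = 3.9044

Multiply the model equation by X_{t-k} and take expectations. With theta_0 = psi_0 = 1 and psi_j the MA(infinity) weights, this gives
  gamma(k) - sum_i phi_i gamma(k-i) = c_k,
  c_k = sigma^2 * sum_{j=k..q} theta_j psi_{j-k}   (c_k = 0 for k > q),
using gamma(-m) = gamma(m).
psi-weights needed (psi_j = theta_j + sum_i phi_i psi_{j-i}):
  psi_1 = theta_1 + phi_1 = 0.786 + (0.59) = 1.376
Right-hand sides:
  c_0 = sigma^2 (1 + theta_1 psi_1) = 1 * (1 + (0.786)(1.376)) = 1 * 2.081536 = 2.081536
  c_1 = sigma^2 theta_1 = 1 * (0.786) = 0.786
  c_2 = 0
Equations for k = 0 and k = 1 (AR order 1):
  gamma(0) = phi_1 gamma(1) + c_0
  gamma(1) = phi_1 gamma(0) + c_1
Substituting the second into the first: gamma(0) (1 - phi_1^2) = c_0 + phi_1 c_1, so
  gamma(0) = (c_0 + phi_1 c_1) / (1 - phi_1^2) = (2.081536 + (0.59)(0.786)) / (1 - (0.59)^2) = 2.545276 / 0.6519 = 3.904396.
Therefore gamma(0) = 3.9044 (to 4 decimal places).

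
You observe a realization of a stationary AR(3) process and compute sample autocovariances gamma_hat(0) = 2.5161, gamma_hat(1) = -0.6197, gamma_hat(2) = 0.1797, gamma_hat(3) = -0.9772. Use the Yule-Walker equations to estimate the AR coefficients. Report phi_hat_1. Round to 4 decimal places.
\hat\phi_{1} = -0.2390

The Yule-Walker equations for an AR(p) process read, in matrix form,
  Gamma_p phi = r_p,   with   (Gamma_p)_{ij} = gamma(|i - j|),
                       (r_p)_i = gamma(i),   i,j = 1..p.
Substitute the sample gammas (Toeplitz matrix and right-hand side of size 3):
  Gamma_p = [[2.5161, -0.6197, 0.1797], [-0.6197, 2.5161, -0.6197], [0.1797, -0.6197, 2.5161]]
  r_p     = [-0.6197, 0.1797, -0.9772]
Written out (R1..R3):
  (R1) 2.5161 phi_1 - 0.6197 phi_2 + 0.1797 phi_3 = -0.6197
  (R2) -0.6197 phi_1 + 2.5161 phi_2 - 0.6197 phi_3 = 0.1797
  (R3) 0.1797 phi_1 - 0.6197 phi_2 + 2.5161 phi_3 = -0.9772
Gaussian elimination:
  R2 <- R2 - (-0.6197/2.5161) R1 = R2 - (-0.246294) R1:  2.363472 phi_2 - 0.575441 phi_3 = 0.027072
  R3 <- R3 - (0.1797/2.5161) R1 = R3 - (0.07142) R1:  -0.575441 phi_2 + 2.503266 phi_3 = -0.932941
  R3 <- R3 - (-0.575441/2.363472) R2 = R3 - (-0.243473) R2:  2.363162 phi_3 = -0.92635
Back-substitution:
  phi_hat_3 = -0.92635 / 2.363162 = -0.391996
  phi_hat_2 = (0.027072 - (-0.575441)(-0.391996)) / 2.363472 = -0.083986
  phi_hat_1 = (-0.6197 - (-0.6197)(-0.083986) - (0.1797)(-0.391996)) / 2.5161 = -0.238983
So phi_hat = [-0.2390, -0.0840, -0.3920].
Therefore phi_hat_1 = -0.2390.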